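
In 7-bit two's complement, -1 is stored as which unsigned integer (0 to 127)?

1 in 7 bits: 0000001
Invert: 1111110
Add 1:  1111111 = 127
(Check: 2^7 - 1 = 128 - 1 = 127.)

127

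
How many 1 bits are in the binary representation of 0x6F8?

7

0x6F8 = 11011111000
Count the 1s: 1 + 1 + 1 + 1 + 1 + 1 + 1 = 7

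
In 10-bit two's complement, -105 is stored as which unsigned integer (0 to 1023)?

105 in 10 bits: 0001101001
Invert: 1110010110
Add 1:  1110010111 = 919
(Check: 2^10 - 105 = 1024 - 105 = 919.)

919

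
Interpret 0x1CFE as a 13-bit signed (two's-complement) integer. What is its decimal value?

-770

pattern = 1110011111110 (MSB is 1 ⇒ negative)
Invert: 0001100000001, add 1 → 0001100000010 = 770, so the value is -770.
(Equivalently: 7422 - 2^13 = 7422 - 8192 = -770.)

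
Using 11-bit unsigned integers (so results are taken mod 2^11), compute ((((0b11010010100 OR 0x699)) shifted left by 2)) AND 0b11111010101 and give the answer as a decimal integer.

0b11010010100 = 11010010100
0x699 = 11010011001
→ OR → 11010011101 = 1693
→ shifted left by 2 (mod 2^11) → 01001110100 = 628
0b11111010101 = 11111010101
→ AND → 01001010100 = 596

596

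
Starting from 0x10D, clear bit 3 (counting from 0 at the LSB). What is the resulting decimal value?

261

x = 100001101
bit 3 is currently 1; clear it via x & ~(1 << 3) = x & ~8
→ 100000101 = 261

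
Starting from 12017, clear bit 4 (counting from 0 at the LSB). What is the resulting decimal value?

x = 010111011110001
bit 4 is currently 1; clear it via x & ~(1 << 4) = x & ~16
→ 010111011100001 = 12001

12001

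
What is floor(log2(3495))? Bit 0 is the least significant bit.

11

3495 = 110110100111
The topmost 1 is at position 11 (since 2^11 = 2048 ≤ 3495 < 4096).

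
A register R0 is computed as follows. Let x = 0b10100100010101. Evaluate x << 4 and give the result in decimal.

x = 000010100100010101
shift left by 4 → 101001000101010000 = 168272
(equivalently, 10517 × 2^4 = 10517 × 16)

168272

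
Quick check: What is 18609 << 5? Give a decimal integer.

18609 = 00000100100010110001
shift left by 5 → 10010001011000100000 = 595488
(equivalently, 18609 × 2^5 = 18609 × 32)

595488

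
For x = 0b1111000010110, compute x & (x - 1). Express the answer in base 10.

7700

x = 1111000010110 = 7702
x - 1 = 1111000010101
AND   = 1111000010100 = 7700
(x & (x - 1) clears the lowest set bit of x.)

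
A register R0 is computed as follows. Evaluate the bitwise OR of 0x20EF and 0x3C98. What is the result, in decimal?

15615

0x20EF = 10000011101111
0x3C98 = 11110010011000
 OR → 11110011111111 = 15615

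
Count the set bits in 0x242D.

6

0x242D = 10010000101101
Count the 1s: 1 + 1 + 1 + 1 + 1 + 1 = 6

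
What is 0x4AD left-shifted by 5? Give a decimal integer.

0x4AD = 0000010010101101
shift left by 5 → 1001010110100000 = 38304
(equivalently, 1197 × 2^5 = 1197 × 32)

38304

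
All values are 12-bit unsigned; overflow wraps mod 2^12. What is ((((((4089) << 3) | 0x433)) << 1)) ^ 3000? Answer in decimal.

1102

4089 = 111111111001
→ << 3 (mod 2^12) → 111111001000 = 4040
0x433 = 010000110011
→ | → 111111111011 = 4091
→ << 1 (mod 2^12) → 111111110110 = 4086
3000 = 101110111000
→ ^ → 010001001110 = 1102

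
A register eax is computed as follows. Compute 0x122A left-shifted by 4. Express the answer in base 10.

0x122A = 00001001000101010
shift left by 4 → 10010001010100000 = 74400
(equivalently, 4650 × 2^4 = 4650 × 16)

74400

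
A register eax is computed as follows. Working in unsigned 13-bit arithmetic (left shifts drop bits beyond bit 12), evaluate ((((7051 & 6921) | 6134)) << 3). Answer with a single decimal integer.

8184

7051 = 1101110001011
6921 = 1101100001001
→ & → 1101100001001 = 6921
6134 = 1011111110110
→ | → 1111111111111 = 8191
→ << 3 (mod 2^13) → 1111111111000 = 8184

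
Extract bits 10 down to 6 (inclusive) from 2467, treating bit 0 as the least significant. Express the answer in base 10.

v = 100110100011
Shift right by 6: 100110
Mask low 5 bits: 00110 = 6

6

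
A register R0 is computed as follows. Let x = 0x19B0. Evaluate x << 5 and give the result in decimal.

0x19B0 = 000001100110110000
shift left by 5 → 110011011000000000 = 210432
(equivalently, 6576 × 2^5 = 6576 × 32)

210432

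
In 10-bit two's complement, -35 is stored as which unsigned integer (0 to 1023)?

989

35 in 10 bits: 0000100011
Invert: 1111011100
Add 1:  1111011101 = 989
(Check: 2^10 - 35 = 1024 - 35 = 989.)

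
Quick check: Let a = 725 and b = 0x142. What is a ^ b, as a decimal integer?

725 = 1011010101
0x142 = 0101000010
XOR → 1110010111 = 919

919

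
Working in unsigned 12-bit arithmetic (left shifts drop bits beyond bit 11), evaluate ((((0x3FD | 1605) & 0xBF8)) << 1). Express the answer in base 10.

0x3FD = 001111111101
1605 = 011001000101
→ | → 011111111101 = 2045
0xBF8 = 101111111000
→ & → 001111111000 = 1016
→ << 1 (mod 2^12) → 011111110000 = 2032

2032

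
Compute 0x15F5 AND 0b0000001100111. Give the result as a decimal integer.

0x15F5 = 1010111110101
b = 0000001100111
AND → 0000001100101 = 101

101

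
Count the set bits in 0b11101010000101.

7

n = 11101010000101
Count the 1s: 1 + 1 + 1 + 1 + 1 + 1 + 1 = 7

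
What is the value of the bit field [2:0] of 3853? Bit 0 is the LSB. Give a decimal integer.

v = 0111100001101
Shift right by 0: 0111100001101
Mask low 3 bits: 101 = 5

5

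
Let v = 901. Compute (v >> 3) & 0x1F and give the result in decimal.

v = 001110000101
Shift right by 3: 001110000
Mask low 5 bits: 10000 = 16

16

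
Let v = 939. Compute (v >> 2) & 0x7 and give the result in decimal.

v = 01110101011
Shift right by 2: 011101010
Mask low 3 bits: 010 = 2

2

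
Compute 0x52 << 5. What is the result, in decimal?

2624

0x52 = 000001010010
shift left by 5 → 101001000000 = 2624
(equivalently, 82 × 2^5 = 82 × 32)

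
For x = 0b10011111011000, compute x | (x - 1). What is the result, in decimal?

x = 10011111011000 = 10200
x - 1 = 10011111010111
OR    = 10011111011111 = 10207
(x | (x - 1) sets all bits below the lowest set bit.)

10207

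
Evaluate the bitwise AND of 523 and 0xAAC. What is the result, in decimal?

523 = 001000001011
0xAAC = 101010101100
AND → 001000001000 = 520

520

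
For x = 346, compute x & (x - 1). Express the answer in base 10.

x = 101011010 = 346
x - 1 = 101011001
AND   = 101011000 = 344
(x & (x - 1) clears the lowest set bit of x.)

344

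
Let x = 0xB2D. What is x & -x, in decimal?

1

x = 101100101101 = 2861
-x (two's complement) = …010011010011
AND   = 000000000001 = 1
(x & -x isolates the lowest set bit of x.)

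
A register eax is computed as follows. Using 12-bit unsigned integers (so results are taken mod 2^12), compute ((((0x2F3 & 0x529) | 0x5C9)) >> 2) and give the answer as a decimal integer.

0x2F3 = 001011110011
0x529 = 010100101001
→ & → 000000100001 = 33
0x5C9 = 010111001001
→ | → 010111101001 = 1513
→ >> 2 → 000101111010 = 378

378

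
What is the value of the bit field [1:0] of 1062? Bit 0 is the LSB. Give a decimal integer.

2

v = 10000100110
Shift right by 0: 10000100110
Mask low 2 bits: 10 = 2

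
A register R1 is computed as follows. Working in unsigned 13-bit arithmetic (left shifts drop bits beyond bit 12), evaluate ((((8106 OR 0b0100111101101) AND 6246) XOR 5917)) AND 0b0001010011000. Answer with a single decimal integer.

536

8106 = 1111110101010
0b0100111101101 = 0100111101101
→ OR → 1111111101111 = 8175
6246 = 1100001100110
→ AND → 1100001100110 = 6246
5917 = 1011100011101
→ XOR → 0111101111011 = 3963
0b0001010011000 = 0001010011000
→ AND → 0001000011000 = 536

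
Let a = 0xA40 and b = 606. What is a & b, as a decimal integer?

0xA40 = 101001000000
606 = 001001011110
AND → 001001000000 = 576

576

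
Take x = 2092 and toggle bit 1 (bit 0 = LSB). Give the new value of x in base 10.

x = 100000101100
bit 1 is currently 0; toggle it via x ^ (1 << 1) = x ^ 2
→ 100000101110 = 2094

2094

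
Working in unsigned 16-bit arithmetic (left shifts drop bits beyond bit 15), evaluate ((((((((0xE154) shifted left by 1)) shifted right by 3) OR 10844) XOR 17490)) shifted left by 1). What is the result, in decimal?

0xE154 = 1110000101010100
→ shifted left by 1 (mod 2^16) → 1100001010101000 = 49832
→ shifted right by 3 → 0001100001010101 = 6229
10844 = 0010101001011100
→ OR → 0011101001011101 = 14941
17490 = 0100010001010010
→ XOR → 0111111000001111 = 32271
→ shifted left by 1 (mod 2^16) → 1111110000011110 = 64542

64542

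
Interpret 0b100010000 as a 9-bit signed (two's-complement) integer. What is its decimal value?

-240

pattern = 100010000 (MSB is 1 ⇒ negative)
Invert: 011101111, add 1 → 011110000 = 240, so the value is -240.
(Equivalently: 272 - 2^9 = 272 - 512 = -240.)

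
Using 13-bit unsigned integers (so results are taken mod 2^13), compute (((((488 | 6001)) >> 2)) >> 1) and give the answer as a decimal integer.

488 = 0000111101000
6001 = 1011101110001
→ | → 1011111111001 = 6137
→ >> 2 → 0010111111110 = 1534
→ >> 1 → 0001011111111 = 767

767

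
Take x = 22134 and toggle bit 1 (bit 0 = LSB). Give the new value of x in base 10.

22132

x = 101011001110110
bit 1 is currently 1; toggle it via x ^ (1 << 1) = x ^ 2
→ 101011001110100 = 22132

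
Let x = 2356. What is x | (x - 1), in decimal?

x = 100100110100 = 2356
x - 1 = 100100110011
OR    = 100100110111 = 2359
(x | (x - 1) sets all bits below the lowest set bit.)

2359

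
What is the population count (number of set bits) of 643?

643 = 1010000011
Count the 1s: 1 + 1 + 1 + 1 = 4

4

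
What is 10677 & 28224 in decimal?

10677 = 010100110110101
28224 = 110111001000000
AND → 010100000000000 = 10240

10240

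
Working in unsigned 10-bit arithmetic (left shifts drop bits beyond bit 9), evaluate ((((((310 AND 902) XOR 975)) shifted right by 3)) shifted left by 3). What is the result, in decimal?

712

310 = 0100110110
902 = 1110000110
→ AND → 0100000110 = 262
975 = 1111001111
→ XOR → 1011001001 = 713
→ shifted right by 3 → 0001011001 = 89
→ shifted left by 3 (mod 2^10) → 1011001000 = 712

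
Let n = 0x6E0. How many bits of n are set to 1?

5

0x6E0 = 11011100000
Count the 1s: 1 + 1 + 1 + 1 + 1 = 5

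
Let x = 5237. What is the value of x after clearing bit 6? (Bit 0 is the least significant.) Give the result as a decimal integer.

x = 01010001110101
bit 6 is currently 1; clear it via x & ~(1 << 6) = x & ~64
→ 01010000110101 = 5173

5173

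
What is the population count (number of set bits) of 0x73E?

0x73E = 11100111110
Count the 1s: 1 + 1 + 1 + 1 + 1 + 1 + 1 + 1 = 8

8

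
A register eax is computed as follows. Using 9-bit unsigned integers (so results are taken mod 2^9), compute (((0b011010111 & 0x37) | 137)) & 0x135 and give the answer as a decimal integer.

0b011010111 = 011010111
0x37 = 000110111
→ & → 000010111 = 23
137 = 010001001
→ | → 010011111 = 159
0x135 = 100110101
→ & → 000010101 = 21

21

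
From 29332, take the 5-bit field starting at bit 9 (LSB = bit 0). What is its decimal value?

25

v = 111001010010100
Shift right by 9: 111001
Mask low 5 bits: 11001 = 25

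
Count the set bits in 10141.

9

10141 = 10011110011101
Count the 1s: 1 + 1 + 1 + 1 + 1 + 1 + 1 + 1 + 1 = 9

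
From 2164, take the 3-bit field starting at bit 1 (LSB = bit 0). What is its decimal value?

v = 100001110100
Shift right by 1: 10000111010
Mask low 3 bits: 010 = 2

2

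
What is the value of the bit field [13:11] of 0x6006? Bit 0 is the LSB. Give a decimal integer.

4

v = 110000000000110
Shift right by 11: 1100
Mask low 3 bits: 100 = 4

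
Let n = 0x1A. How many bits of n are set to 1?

3

0x1A = 11010
Count the 1s: 1 + 1 + 1 = 3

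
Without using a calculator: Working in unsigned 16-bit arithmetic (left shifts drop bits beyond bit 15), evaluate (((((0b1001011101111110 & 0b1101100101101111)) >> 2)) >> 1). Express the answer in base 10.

4653

0b1001011101111110 = 1001011101111110
0b1101100101101111 = 1101100101101111
→ & → 1001000101101110 = 37230
→ >> 2 → 0010010001011011 = 9307
→ >> 1 → 0001001000101101 = 4653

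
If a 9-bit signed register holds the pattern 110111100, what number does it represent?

-68

pattern = 110111100 (MSB is 1 ⇒ negative)
Invert: 001000011, add 1 → 001000100 = 68, so the value is -68.
(Equivalently: 444 - 2^9 = 444 - 512 = -68.)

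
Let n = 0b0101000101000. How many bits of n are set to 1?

n = 101000101000
Count the 1s: 1 + 1 + 1 + 1 = 4

4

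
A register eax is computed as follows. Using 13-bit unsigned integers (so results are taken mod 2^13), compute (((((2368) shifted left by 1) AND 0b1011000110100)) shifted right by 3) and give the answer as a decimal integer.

576

2368 = 0100101000000
→ shifted left by 1 (mod 2^13) → 1001010000000 = 4736
0b1011000110100 = 1011000110100
→ AND → 1001000000000 = 4608
→ shifted right by 3 → 0001001000000 = 576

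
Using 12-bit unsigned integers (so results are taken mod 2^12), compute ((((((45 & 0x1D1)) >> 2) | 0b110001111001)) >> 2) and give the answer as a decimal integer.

798

45 = 000000101101
0x1D1 = 000111010001
→ & → 000000000001 = 1
→ >> 2 → 000000000000 = 0
0b110001111001 = 110001111001
→ | → 110001111001 = 3193
→ >> 2 → 001100011110 = 798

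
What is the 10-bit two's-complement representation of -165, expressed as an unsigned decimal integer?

859

165 in 10 bits: 0010100101
Invert: 1101011010
Add 1:  1101011011 = 859
(Check: 2^10 - 165 = 1024 - 165 = 859.)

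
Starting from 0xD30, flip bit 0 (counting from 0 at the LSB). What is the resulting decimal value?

3377

x = 110100110000
bit 0 is currently 0; toggle it via x ^ (1 << 0) = x ^ 1
→ 110100110001 = 3377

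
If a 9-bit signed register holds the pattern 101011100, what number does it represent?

-164

pattern = 101011100 (MSB is 1 ⇒ negative)
Invert: 010100011, add 1 → 010100100 = 164, so the value is -164.
(Equivalently: 348 - 2^9 = 348 - 512 = -164.)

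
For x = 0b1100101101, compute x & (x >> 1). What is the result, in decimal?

260

x = 1100101101 = 813
x>>1 = 0110010110
AND  = 0100000100 = 260
(x & (x >> 1) has a 1 wherever x has two consecutive 1 bits.)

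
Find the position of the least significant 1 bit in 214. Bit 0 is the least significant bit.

1

214 = 11010110
Trailing zeros: 1, so the lowest set bit is bit 1 (value 2).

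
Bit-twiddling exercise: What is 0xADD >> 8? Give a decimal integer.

0xADD = 101011011101
shift right by 8 → 000000001010 = 10
(equivalently, floor(2781 / 256))

10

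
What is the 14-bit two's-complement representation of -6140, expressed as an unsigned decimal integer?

10244

6140 in 14 bits: 01011111111100
Invert: 10100000000011
Add 1:  10100000000100 = 10244
(Check: 2^14 - 6140 = 16384 - 6140 = 10244.)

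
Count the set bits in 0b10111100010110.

n = 10111100010110
Count the 1s: 1 + 1 + 1 + 1 + 1 + 1 + 1 + 1 = 8

8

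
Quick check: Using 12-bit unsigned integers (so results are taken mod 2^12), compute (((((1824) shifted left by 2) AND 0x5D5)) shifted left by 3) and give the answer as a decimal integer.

1024

1824 = 011100100000
→ shifted left by 2 (mod 2^12) → 110010000000 = 3200
0x5D5 = 010111010101
→ AND → 010010000000 = 1152
→ shifted left by 3 (mod 2^12) → 010000000000 = 1024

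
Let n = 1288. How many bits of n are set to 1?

3

1288 = 10100001000
Count the 1s: 1 + 1 + 1 = 3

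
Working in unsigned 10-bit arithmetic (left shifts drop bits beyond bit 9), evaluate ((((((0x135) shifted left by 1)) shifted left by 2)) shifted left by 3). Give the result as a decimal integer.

320

0x135 = 0100110101
→ shifted left by 1 (mod 2^10) → 1001101010 = 618
→ shifted left by 2 (mod 2^10) → 0110101000 = 424
→ shifted left by 3 (mod 2^10) → 0101000000 = 320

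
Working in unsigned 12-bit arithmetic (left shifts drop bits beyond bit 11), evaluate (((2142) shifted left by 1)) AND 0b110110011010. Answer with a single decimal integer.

152

2142 = 100001011110
→ shifted left by 1 (mod 2^12) → 000010111100 = 188
0b110110011010 = 110110011010
→ AND → 000010011000 = 152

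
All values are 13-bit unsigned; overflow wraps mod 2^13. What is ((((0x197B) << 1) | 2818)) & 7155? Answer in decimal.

0x197B = 1100101111011
→ << 1 (mod 2^13) → 1001011110110 = 4854
2818 = 0101100000010
→ | → 1101111110110 = 7158
7155 = 1101111110011
→ & → 1101111110010 = 7154

7154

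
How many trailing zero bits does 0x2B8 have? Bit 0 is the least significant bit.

0x2B8 = 1010111000
Trailing zeros: 3, so the lowest set bit is bit 3 (value 8).

3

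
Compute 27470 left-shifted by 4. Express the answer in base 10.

439520

27470 = 0000110101101001110
shift left by 4 → 1101011010011100000 = 439520
(equivalently, 27470 × 2^4 = 27470 × 16)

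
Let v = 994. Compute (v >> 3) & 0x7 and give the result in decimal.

v = 001111100010
Shift right by 3: 001111100
Mask low 3 bits: 100 = 4

4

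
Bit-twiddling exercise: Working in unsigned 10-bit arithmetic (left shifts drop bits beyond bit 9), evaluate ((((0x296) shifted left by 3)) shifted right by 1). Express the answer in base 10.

0x296 = 1010010110
→ shifted left by 3 (mod 2^10) → 0010110000 = 176
→ shifted right by 1 → 0001011000 = 88

88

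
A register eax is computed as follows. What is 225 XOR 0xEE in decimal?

15

225 = 11100001
0xEE = 11101110
XOR → 00001111 = 15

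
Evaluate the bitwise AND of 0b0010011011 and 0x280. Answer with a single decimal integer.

a = 0010011011
0x280 = 1010000000
AND → 0010000000 = 128

128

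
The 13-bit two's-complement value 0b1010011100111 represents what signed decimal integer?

-2841

pattern = 1010011100111 (MSB is 1 ⇒ negative)
Invert: 0101100011000, add 1 → 0101100011001 = 2841, so the value is -2841.
(Equivalently: 5351 - 2^13 = 5351 - 8192 = -2841.)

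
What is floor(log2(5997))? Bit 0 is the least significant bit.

12

5997 = 1011101101101
The topmost 1 is at position 12 (since 2^12 = 4096 ≤ 5997 < 8192).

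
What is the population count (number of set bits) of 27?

4

27 = 11011
Count the 1s: 1 + 1 + 1 + 1 = 4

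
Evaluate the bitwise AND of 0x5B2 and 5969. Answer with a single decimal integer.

1296

0x5B2 = 0010110110010
5969 = 1011101010001
AND → 0010100010000 = 1296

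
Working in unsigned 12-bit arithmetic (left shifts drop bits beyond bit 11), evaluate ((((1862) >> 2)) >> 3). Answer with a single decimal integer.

58

1862 = 011101000110
→ >> 2 → 000111010001 = 465
→ >> 3 → 000000111010 = 58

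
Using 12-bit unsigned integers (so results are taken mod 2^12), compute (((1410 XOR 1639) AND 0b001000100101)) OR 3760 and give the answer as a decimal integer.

1410 = 010110000010
1639 = 011001100111
→ XOR → 001111100101 = 997
0b001000100101 = 001000100101
→ AND → 001000100101 = 549
3760 = 111010110000
→ OR → 111010110101 = 3765

3765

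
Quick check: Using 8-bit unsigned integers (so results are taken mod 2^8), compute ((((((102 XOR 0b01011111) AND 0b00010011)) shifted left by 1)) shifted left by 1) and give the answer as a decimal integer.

68

102 = 01100110
0b01011111 = 01011111
→ XOR → 00111001 = 57
0b00010011 = 00010011
→ AND → 00010001 = 17
→ shifted left by 1 (mod 2^8) → 00100010 = 34
→ shifted left by 1 (mod 2^8) → 01000100 = 68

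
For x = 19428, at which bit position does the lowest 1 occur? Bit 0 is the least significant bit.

2

19428 = 100101111100100
Trailing zeros: 2, so the lowest set bit is bit 2 (value 4).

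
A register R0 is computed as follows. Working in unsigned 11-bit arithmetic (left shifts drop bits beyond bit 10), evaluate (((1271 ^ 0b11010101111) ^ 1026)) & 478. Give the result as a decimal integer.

90

1271 = 10011110111
0b11010101111 = 11010101111
→ ^ → 01001011000 = 600
1026 = 10000000010
→ ^ → 11001011010 = 1626
478 = 00111011110
→ & → 00001011010 = 90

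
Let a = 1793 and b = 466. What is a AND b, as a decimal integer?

256

1793 = 11100000001
466 = 00111010010
AND → 00100000000 = 256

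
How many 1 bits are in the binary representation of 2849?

2849 = 101100100001
Count the 1s: 1 + 1 + 1 + 1 + 1 = 5

5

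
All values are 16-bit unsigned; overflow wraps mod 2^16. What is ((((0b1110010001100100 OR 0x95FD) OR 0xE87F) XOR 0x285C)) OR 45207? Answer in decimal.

0b1110010001100100 = 1110010001100100
0x95FD = 1001010111111101
→ OR → 1111010111111101 = 62973
0xE87F = 1110100001111111
→ OR → 1111110111111111 = 65023
0x285C = 0010100001011100
→ XOR → 1101010110100011 = 54691
45207 = 1011000010010111
→ OR → 1111010110110111 = 62903

62903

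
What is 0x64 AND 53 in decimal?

36

0x64 = 1100100
53 = 0110101
AND → 0100100 = 36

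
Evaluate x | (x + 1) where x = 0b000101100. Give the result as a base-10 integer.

45

x = 101100 = 44
x + 1 = 101101
OR    = 101101 = 45
(x | (x + 1) sets the lowest cleared bit.)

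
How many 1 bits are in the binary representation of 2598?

2598 = 101000100110
Count the 1s: 1 + 1 + 1 + 1 + 1 = 5

5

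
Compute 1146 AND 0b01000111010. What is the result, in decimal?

1146 = 10001111010
b = 01000111010
AND → 00000111010 = 58

58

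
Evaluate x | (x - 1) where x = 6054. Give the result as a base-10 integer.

x = 1011110100110 = 6054
x - 1 = 1011110100101
OR    = 1011110100111 = 6055
(x | (x - 1) sets all bits below the lowest set bit.)

6055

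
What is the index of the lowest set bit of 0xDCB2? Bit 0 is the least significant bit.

1

0xDCB2 = 1101110010110010
Trailing zeros: 1, so the lowest set bit is bit 1 (value 2).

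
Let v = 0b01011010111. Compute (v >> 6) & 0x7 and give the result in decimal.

v = 01011010111
Shift right by 6: 01011
Mask low 3 bits: 011 = 3

3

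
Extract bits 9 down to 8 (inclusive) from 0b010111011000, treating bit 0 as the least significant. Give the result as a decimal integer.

1

v = 010111011000
Shift right by 8: 0101
Mask low 2 bits: 01 = 1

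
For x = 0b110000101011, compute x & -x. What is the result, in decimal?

1

x = 110000101011 = 3115
-x (two's complement) = …001111010101
AND   = 000000000001 = 1
(x & -x isolates the lowest set bit of x.)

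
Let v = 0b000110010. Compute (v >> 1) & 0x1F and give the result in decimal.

25

v = 000110010
Shift right by 1: 00011001
Mask low 5 bits: 11001 = 25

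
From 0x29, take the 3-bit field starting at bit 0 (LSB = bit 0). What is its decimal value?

v = 000101001
Shift right by 0: 000101001
Mask low 3 bits: 001 = 1

1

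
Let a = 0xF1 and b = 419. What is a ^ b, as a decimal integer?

0xF1 = 011110001
419 = 110100011
XOR → 101010010 = 338

338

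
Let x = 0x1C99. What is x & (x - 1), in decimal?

x = 1110010011001 = 7321
x - 1 = 1110010011000
AND   = 1110010011000 = 7320
(x & (x - 1) clears the lowest set bit of x.)

7320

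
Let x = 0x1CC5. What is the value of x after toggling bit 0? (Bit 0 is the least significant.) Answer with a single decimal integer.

7364

x = 1110011000101
bit 0 is currently 1; toggle it via x ^ (1 << 0) = x ^ 1
→ 1110011000100 = 7364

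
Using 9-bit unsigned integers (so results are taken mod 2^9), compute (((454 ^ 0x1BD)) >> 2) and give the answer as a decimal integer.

30

454 = 111000110
0x1BD = 110111101
→ ^ → 001111011 = 123
→ >> 2 → 000011110 = 30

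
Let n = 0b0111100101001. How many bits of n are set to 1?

n = 111100101001
Count the 1s: 1 + 1 + 1 + 1 + 1 + 1 + 1 = 7

7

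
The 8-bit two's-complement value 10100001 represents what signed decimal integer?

pattern = 10100001 (MSB is 1 ⇒ negative)
Invert: 01011110, add 1 → 01011111 = 95, so the value is -95.
(Equivalently: 161 - 2^8 = 161 - 256 = -95.)

-95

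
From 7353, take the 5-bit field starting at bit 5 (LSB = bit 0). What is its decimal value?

5

v = 1110010111001
Shift right by 5: 11100101
Mask low 5 bits: 00101 = 5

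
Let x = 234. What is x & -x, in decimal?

x = 11101010 = 234
-x (two's complement) = …00010110
AND   = 00000010 = 2
(x & -x isolates the lowest set bit of x.)

2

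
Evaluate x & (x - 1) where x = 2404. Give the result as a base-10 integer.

x = 100101100100 = 2404
x - 1 = 100101100011
AND   = 100101100000 = 2400
(x & (x - 1) clears the lowest set bit of x.)

2400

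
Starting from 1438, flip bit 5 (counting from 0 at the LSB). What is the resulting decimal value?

1470

x = 10110011110
bit 5 is currently 0; toggle it via x ^ (1 << 5) = x ^ 32
→ 10110111110 = 1470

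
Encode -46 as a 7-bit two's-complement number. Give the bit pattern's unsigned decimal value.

82

46 in 7 bits: 0101110
Invert: 1010001
Add 1:  1010010 = 82
(Check: 2^7 - 46 = 128 - 46 = 82.)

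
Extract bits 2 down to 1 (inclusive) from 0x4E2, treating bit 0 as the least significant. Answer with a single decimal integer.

1

v = 010011100010
Shift right by 1: 01001110001
Mask low 2 bits: 01 = 1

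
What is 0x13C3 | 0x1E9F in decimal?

8159

0x13C3 = 1001111000011
0x1E9F = 1111010011111
 OR → 1111111011111 = 8159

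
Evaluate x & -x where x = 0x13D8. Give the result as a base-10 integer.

x = 1001111011000 = 5080
-x (two's complement) = …0110000101000
AND   = 0000000001000 = 8
(x & -x isolates the lowest set bit of x.)

8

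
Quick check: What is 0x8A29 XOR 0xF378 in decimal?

0x8A29 = 1000101000101001
0xF378 = 1111001101111000
XOR → 0111100101010001 = 31057

31057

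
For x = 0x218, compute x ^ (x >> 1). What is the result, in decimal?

x = 1000011000 = 536
x>>1 = 0100001100
XOR  = 1100010100 = 788
(x ^ (x >> 1) gives the standard binary-reflected Gray code of x.)

788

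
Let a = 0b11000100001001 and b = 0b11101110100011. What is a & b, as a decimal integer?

a = 11000100001001
b = 11101110100011
AND → 11000100000001 = 12545

12545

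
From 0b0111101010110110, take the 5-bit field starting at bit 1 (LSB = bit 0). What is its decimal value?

v = 0111101010110110
Shift right by 1: 011110101011011
Mask low 5 bits: 11011 = 27

27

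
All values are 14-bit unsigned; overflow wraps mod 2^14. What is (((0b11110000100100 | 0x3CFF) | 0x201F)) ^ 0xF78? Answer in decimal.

13191

0b11110000100100 = 11110000100100
0x3CFF = 11110011111111
→ | → 11110011111111 = 15615
0x201F = 10000000011111
→ | → 11110011111111 = 15615
0xF78 = 00111101111000
→ ^ → 11001110000111 = 13191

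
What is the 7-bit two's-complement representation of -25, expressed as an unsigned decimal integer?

103

25 in 7 bits: 0011001
Invert: 1100110
Add 1:  1100111 = 103
(Check: 2^7 - 25 = 128 - 25 = 103.)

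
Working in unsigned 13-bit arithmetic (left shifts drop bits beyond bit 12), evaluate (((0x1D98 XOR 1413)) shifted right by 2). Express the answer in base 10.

1543

0x1D98 = 1110110011000
1413 = 0010110000101
→ XOR → 1100000011101 = 6173
→ shifted right by 2 → 0011000000111 = 1543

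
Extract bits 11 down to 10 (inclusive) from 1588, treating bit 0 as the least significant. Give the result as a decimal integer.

v = 0011000110100
Shift right by 10: 001
Mask low 2 bits: 01 = 1

1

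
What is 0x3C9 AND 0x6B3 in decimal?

641

0x3C9 = 01111001001
0x6B3 = 11010110011
AND → 01010000001 = 641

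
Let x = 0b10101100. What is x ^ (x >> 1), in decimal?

250

x = 10101100 = 172
x>>1 = 01010110
XOR  = 11111010 = 250
(x ^ (x >> 1) gives the standard binary-reflected Gray code of x.)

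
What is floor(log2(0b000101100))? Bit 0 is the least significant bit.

0b000101100 = 101100
The topmost 1 is at position 5 (since 2^5 = 32 ≤ 44 < 64).

5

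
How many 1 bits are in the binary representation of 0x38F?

0x38F = 1110001111
Count the 1s: 1 + 1 + 1 + 1 + 1 + 1 + 1 = 7

7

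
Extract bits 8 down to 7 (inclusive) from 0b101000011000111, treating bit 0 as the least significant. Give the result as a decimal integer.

v = 101000011000111
Shift right by 7: 10100001
Mask low 2 bits: 01 = 1

1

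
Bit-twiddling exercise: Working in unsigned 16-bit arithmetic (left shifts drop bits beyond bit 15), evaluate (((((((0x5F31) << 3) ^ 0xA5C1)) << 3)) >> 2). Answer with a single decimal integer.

14482

0x5F31 = 0101111100110001
→ << 3 (mod 2^16) → 1111100110001000 = 63880
0xA5C1 = 1010010111000001
→ ^ → 0101110001001001 = 23625
→ << 3 (mod 2^16) → 1110001001001000 = 57928
→ >> 2 → 0011100010010010 = 14482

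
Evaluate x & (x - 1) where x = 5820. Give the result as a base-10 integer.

x = 1011010111100 = 5820
x - 1 = 1011010111011
AND   = 1011010111000 = 5816
(x & (x - 1) clears the lowest set bit of x.)

5816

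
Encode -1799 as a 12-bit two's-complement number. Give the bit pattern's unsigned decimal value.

2297

1799 in 12 bits: 011100000111
Invert: 100011111000
Add 1:  100011111001 = 2297
(Check: 2^12 - 1799 = 4096 - 1799 = 2297.)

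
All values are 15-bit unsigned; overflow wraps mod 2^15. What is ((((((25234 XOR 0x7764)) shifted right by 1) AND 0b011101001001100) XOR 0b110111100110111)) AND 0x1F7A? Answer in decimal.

25234 = 110001010010010
0x7764 = 111011101100100
→ XOR → 001010111110110 = 5622
→ shifted right by 1 → 000101011111011 = 2811
0b011101001001100 = 011101001001100
→ AND → 000101001001000 = 2632
0b110111100110111 = 110111100110111
→ XOR → 110010101111111 = 25983
0x1F7A = 001111101111010
→ AND → 000010101111010 = 1402

1402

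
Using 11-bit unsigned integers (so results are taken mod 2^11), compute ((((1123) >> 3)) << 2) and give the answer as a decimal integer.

560

1123 = 10001100011
→ >> 3 → 00010001100 = 140
→ << 2 (mod 2^11) → 01000110000 = 560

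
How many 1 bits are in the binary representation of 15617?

6

15617 = 11110100000001
Count the 1s: 1 + 1 + 1 + 1 + 1 + 1 = 6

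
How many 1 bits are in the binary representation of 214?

214 = 11010110
Count the 1s: 1 + 1 + 1 + 1 + 1 = 5

5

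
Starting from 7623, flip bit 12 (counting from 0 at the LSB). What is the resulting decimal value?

3527

x = 1110111000111
bit 12 is currently 1; toggle it via x ^ (1 << 12) = x ^ 4096
→ 0110111000111 = 3527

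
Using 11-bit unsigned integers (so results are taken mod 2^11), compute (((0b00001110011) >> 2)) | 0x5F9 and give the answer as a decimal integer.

1533

0b00001110011 = 00001110011
→ >> 2 → 00000011100 = 28
0x5F9 = 10111111001
→ | → 10111111101 = 1533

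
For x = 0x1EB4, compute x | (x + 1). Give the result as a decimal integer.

x = 1111010110100 = 7860
x + 1 = 1111010110101
OR    = 1111010110101 = 7861
(x | (x + 1) sets the lowest cleared bit.)

7861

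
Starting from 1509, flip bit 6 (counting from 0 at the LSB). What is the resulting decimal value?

1445

x = 010111100101
bit 6 is currently 1; toggle it via x ^ (1 << 6) = x ^ 64
→ 010110100101 = 1445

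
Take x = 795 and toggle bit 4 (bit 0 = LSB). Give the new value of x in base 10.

x = 01100011011
bit 4 is currently 1; toggle it via x ^ (1 << 4) = x ^ 16
→ 01100001011 = 779

779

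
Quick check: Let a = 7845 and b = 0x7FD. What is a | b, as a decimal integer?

7845 = 1111010100101
0x7FD = 0011111111101
 OR → 1111111111101 = 8189

8189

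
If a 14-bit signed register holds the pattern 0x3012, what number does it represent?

-4078

pattern = 11000000010010 (MSB is 1 ⇒ negative)
Invert: 00111111101101, add 1 → 00111111101110 = 4078, so the value is -4078.
(Equivalently: 12306 - 2^14 = 12306 - 16384 = -4078.)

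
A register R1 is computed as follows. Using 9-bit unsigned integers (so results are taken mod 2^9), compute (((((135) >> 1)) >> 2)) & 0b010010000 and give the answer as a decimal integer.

16

135 = 010000111
→ >> 1 → 001000011 = 67
→ >> 2 → 000010000 = 16
0b010010000 = 010010000
→ & → 000010000 = 16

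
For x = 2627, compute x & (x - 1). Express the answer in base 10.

x = 101001000011 = 2627
x - 1 = 101001000010
AND   = 101001000010 = 2626
(x & (x - 1) clears the lowest set bit of x.)

2626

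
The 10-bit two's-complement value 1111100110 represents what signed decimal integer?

-26

pattern = 1111100110 (MSB is 1 ⇒ negative)
Invert: 0000011001, add 1 → 0000011010 = 26, so the value is -26.
(Equivalently: 998 - 2^10 = 998 - 1024 = -26.)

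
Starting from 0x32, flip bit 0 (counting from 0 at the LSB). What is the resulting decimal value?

51

x = 0000110010
bit 0 is currently 0; toggle it via x ^ (1 << 0) = x ^ 1
→ 0000110011 = 51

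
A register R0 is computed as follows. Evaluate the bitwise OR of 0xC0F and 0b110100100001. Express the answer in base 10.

0xC0F = 110000001111
b = 110100100001
 OR → 110100101111 = 3375

3375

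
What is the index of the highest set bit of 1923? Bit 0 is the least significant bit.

10

1923 = 11110000011
The topmost 1 is at position 10 (since 2^10 = 1024 ≤ 1923 < 2048).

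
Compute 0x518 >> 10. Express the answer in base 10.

0x518 = 10100011000
shift right by 10 → 00000000001 = 1
(equivalently, floor(1304 / 1024))

1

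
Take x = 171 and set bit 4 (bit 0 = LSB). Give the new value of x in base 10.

x = 10101011
bit 4 is currently 0; set it via x | (1 << 4) = x | 16
→ 10111011 = 187

187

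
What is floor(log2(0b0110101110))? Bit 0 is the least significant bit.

0b0110101110 = 110101110
The topmost 1 is at position 8 (since 2^8 = 256 ≤ 430 < 512).

8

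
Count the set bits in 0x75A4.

0x75A4 = 111010110100100
Count the 1s: 1 + 1 + 1 + 1 + 1 + 1 + 1 + 1 = 8

8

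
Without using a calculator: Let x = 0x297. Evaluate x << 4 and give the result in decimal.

0x297 = 00001010010111
shift left by 4 → 10100101110000 = 10608
(equivalently, 663 × 2^4 = 663 × 16)

10608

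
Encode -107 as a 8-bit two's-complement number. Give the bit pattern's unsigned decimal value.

149

107 in 8 bits: 01101011
Invert: 10010100
Add 1:  10010101 = 149
(Check: 2^8 - 107 = 256 - 107 = 149.)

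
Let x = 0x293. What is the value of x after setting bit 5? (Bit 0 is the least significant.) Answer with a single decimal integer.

x = 1010010011
bit 5 is currently 0; set it via x | (1 << 5) = x | 32
→ 1010110011 = 691

691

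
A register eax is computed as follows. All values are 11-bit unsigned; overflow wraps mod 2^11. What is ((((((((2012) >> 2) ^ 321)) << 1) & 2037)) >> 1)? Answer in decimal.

2012 = 11111011100
→ >> 2 → 00111110111 = 503
321 = 00101000001
→ ^ → 00010110110 = 182
→ << 1 (mod 2^11) → 00101101100 = 364
2037 = 11111110101
→ & → 00101100100 = 356
→ >> 1 → 00010110010 = 178

178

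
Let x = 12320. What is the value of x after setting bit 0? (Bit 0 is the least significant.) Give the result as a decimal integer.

12321

x = 11000000100000
bit 0 is currently 0; set it via x | (1 << 0) = x | 1
→ 11000000100001 = 12321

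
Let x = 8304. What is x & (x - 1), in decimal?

8288

x = 10000001110000 = 8304
x - 1 = 10000001101111
AND   = 10000001100000 = 8288
(x & (x - 1) clears the lowest set bit of x.)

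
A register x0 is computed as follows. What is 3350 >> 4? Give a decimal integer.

209

3350 = 110100010110
shift right by 4 → 000011010001 = 209
(equivalently, floor(3350 / 16))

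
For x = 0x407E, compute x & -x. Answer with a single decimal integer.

2

x = 100000001111110 = 16510
-x (two's complement) = …011111110000010
AND   = 000000000000010 = 2
(x & -x isolates the lowest set bit of x.)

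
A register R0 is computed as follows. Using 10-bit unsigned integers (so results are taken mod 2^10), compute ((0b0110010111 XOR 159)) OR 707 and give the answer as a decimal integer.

971

0b0110010111 = 0110010111
159 = 0010011111
→ XOR → 0100001000 = 264
707 = 1011000011
→ OR → 1111001011 = 971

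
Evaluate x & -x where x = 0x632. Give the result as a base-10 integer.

x = 11000110010 = 1586
-x (two's complement) = …00111001110
AND   = 00000000010 = 2
(x & -x isolates the lowest set bit of x.)

2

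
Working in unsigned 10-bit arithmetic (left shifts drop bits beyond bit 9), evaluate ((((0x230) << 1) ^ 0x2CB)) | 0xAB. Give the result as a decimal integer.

0x230 = 1000110000
→ << 1 (mod 2^10) → 0001100000 = 96
0x2CB = 1011001011
→ ^ → 1010101011 = 683
0xAB = 0010101011
→ | → 1010101011 = 683

683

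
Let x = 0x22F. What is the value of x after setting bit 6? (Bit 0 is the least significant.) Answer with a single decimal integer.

x = 1000101111
bit 6 is currently 0; set it via x | (1 << 6) = x | 64
→ 1001101111 = 623

623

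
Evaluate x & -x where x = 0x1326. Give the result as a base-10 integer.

2

x = 1001100100110 = 4902
-x (two's complement) = …0110011011010
AND   = 0000000000010 = 2
(x & -x isolates the lowest set bit of x.)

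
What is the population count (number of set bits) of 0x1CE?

0x1CE = 111001110
Count the 1s: 1 + 1 + 1 + 1 + 1 + 1 = 6

6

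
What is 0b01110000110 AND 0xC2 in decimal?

a = 1110000110
0xC2 = 0011000010
AND → 0010000010 = 130

130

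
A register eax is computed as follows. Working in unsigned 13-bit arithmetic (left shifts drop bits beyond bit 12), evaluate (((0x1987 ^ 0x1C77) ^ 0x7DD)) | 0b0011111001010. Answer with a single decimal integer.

0x1987 = 1100110000111
0x1C77 = 1110001110111
→ ^ → 0010111110000 = 1520
0x7DD = 0011111011101
→ ^ → 0001000101101 = 557
0b0011111001010 = 0011111001010
→ | → 0011111101111 = 2031

2031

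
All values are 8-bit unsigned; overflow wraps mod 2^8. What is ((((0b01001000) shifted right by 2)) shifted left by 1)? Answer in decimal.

36

0b01001000 = 01001000
→ shifted right by 2 → 00010010 = 18
→ shifted left by 1 (mod 2^8) → 00100100 = 36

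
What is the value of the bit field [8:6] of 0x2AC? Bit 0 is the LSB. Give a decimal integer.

v = 1010101100
Shift right by 6: 1010
Mask low 3 bits: 010 = 2

2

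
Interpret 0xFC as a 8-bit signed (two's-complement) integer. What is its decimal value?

-4

pattern = 11111100 (MSB is 1 ⇒ negative)
Invert: 00000011, add 1 → 00000100 = 4, so the value is -4.
(Equivalently: 252 - 2^8 = 252 - 256 = -4.)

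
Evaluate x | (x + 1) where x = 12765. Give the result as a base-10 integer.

x = 11000111011101 = 12765
x + 1 = 11000111011110
OR    = 11000111011111 = 12767
(x | (x + 1) sets the lowest cleared bit.)

12767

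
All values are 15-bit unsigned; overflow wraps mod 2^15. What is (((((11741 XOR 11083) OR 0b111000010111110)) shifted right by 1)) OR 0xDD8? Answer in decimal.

16351

11741 = 010110111011101
11083 = 010101101001011
→ XOR → 000011010010110 = 1686
0b111000010111110 = 111000010111110
→ OR → 111011010111110 = 30398
→ shifted right by 1 → 011101101011111 = 15199
0xDD8 = 000110111011000
→ OR → 011111111011111 = 16351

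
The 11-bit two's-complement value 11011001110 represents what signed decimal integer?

pattern = 11011001110 (MSB is 1 ⇒ negative)
Invert: 00100110001, add 1 → 00100110010 = 306, so the value is -306.
(Equivalently: 1742 - 2^11 = 1742 - 2048 = -306.)

-306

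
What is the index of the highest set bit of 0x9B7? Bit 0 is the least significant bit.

0x9B7 = 100110110111
The topmost 1 is at position 11 (since 2^11 = 2048 ≤ 2487 < 4096).

11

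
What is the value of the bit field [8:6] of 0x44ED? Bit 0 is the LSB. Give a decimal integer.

v = 100010011101101
Shift right by 6: 100010011
Mask low 3 bits: 011 = 3

3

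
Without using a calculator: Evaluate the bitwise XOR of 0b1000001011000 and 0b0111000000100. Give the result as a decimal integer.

7772

a = 1000001011000
b = 0111000000100
XOR → 1111001011100 = 7772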